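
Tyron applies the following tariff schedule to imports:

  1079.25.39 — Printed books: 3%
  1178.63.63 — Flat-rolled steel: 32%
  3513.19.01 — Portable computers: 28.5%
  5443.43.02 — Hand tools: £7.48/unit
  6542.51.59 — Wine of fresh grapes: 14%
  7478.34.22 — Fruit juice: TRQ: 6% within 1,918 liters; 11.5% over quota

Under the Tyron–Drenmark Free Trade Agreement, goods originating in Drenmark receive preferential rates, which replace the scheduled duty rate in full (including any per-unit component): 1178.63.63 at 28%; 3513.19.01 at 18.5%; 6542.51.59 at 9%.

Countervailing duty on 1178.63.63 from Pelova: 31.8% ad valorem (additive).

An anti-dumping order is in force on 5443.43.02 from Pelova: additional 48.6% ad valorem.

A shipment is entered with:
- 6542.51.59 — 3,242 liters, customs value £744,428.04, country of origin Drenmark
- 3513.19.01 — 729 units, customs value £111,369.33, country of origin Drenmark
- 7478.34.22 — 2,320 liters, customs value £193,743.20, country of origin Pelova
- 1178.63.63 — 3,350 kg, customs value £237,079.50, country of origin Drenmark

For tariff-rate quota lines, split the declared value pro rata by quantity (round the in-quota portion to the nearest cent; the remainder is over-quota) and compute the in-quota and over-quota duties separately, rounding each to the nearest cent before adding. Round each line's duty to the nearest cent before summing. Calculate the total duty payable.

Line 1 (6542.51.59, Drenmark, 3,242 liters, £744,428.04):
Base rate for 6542.51.59 is 14%.
Origin Drenmark qualifies under the Tyron–Drenmark agreement and 6542.51.59 is covered: preferential rate 9% applies instead.
Duty = £744,428.04 × 9% = £66,998.52.
Line 2 (3513.19.01, Drenmark, 729 units, £111,369.33):
Base rate for 3513.19.01 is 28.5%.
Origin Drenmark qualifies under the Tyron–Drenmark agreement and 3513.19.01 is covered: preferential rate 18.5% applies instead.
Duty = £111,369.33 × 18.5% = £20,603.33.
Line 3 (7478.34.22, Pelova, 2,320 liters, £193,743.20):
Code 7478.34.22 is under a tariff-rate quota (threshold 1,918 liters). In-quota: 1,918 liters at 6%; over-quota: 402 liters at 11.5%.
Pro-rata value split: in-quota = £193,743.20 × 1,918/2,320 = £160,172.18; over-quota = £193,743.20 − £160,172.18 = £33,571.02.
In-quota duty = £160,172.18 × 6% = £9,610.33. Over-quota duty = £33,571.02 × 11.5% = £3,860.67.
Line duty = £9,610.33 + £3,860.67 = £13,471.00.
Line 4 (1178.63.63, Drenmark, 3,350 kg, £237,079.50):
Base rate for 1178.63.63 is 32%.
Origin Drenmark qualifies under the Tyron–Drenmark agreement and 1178.63.63 is covered: preferential rate 28% applies instead.
The additional-duty order on 1178.63.63 targets Pelova, not Drenmark; it does not apply.
Duty = £237,079.50 × 28% = £66,382.26.
Total = £66,998.52 + £20,603.33 + £13,471.00 + £66,382.26 = £167,455.11.

£167,455.11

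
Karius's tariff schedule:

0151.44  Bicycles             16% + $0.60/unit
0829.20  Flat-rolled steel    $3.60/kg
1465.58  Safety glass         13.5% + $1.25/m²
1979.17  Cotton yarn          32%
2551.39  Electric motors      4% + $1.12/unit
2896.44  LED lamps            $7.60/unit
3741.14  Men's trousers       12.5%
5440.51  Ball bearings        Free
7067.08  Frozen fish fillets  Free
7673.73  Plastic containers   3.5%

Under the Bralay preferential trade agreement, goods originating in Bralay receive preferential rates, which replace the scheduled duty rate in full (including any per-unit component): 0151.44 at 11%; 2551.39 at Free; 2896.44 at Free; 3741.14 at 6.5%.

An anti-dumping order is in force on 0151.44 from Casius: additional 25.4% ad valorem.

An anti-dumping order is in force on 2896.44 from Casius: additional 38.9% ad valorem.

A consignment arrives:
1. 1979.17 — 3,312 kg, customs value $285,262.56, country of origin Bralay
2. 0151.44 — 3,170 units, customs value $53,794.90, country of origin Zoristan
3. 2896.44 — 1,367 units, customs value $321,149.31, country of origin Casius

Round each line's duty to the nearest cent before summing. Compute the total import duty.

$237,109.48

Line 1 (1979.17, Bralay, 3,312 kg, $285,262.56):
Base rate for 1979.17 is 32%.
Origin Bralay is the FTA partner but 1979.17 is not on the preference list; base rate stands.
Duty = $285,262.56 × 32% = $91,284.02.
Line 2 (0151.44, Zoristan, 3,170 units, $53,794.90):
Base rate for 0151.44 is 16% + $0.60/unit.
0151.44 has an FTA preferential rate, but origin Zoristan is not Bralay; base rate stands.
The additional-duty order on 0151.44 targets Casius, not Zoristan; it does not apply.
Duty = $53,794.90 × 16% + 3,170 × $0.60 = $10,509.18.
Line 3 (2896.44, Casius, 1,367 units, $321,149.31):
Base rate for 2896.44 is $7.60/unit.
2896.44 has an FTA preferential rate, but origin Casius is not Bralay; base rate stands.
Additional duty on 2896.44 from Casius: +38.9% ad valorem. Applied ad valorem rate = 38.9%.
Duty = $321,149.31 × 38.9% + 1,367 × $7.60 = $135,316.28.
Total = $91,284.02 + $10,509.18 + $135,316.28 = $237,109.48.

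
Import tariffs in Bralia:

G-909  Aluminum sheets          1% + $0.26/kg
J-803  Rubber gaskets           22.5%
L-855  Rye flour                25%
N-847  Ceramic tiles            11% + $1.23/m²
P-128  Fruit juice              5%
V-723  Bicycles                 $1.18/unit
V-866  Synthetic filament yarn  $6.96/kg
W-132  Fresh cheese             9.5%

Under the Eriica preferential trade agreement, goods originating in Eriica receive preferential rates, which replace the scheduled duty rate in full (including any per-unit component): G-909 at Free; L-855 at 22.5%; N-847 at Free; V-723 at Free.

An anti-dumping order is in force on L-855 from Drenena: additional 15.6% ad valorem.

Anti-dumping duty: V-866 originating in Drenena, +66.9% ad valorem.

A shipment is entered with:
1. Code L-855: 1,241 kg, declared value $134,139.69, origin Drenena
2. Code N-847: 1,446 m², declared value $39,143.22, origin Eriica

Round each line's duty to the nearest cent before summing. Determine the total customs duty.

Line 1 (L-855, Drenena, 1,241 kg, $134,139.69):
Base rate for L-855 is 25%.
L-855 has an FTA preferential rate, but origin Drenena is not Eriica; base rate stands.
Additional duty on L-855 from Drenena: +15.6%. Applied ad valorem rate: 25% + 15.6% = 40.6%.
Duty = $134,139.69 × 40.6% = $54,460.71.
Line 2 (N-847, Eriica, 1,446 m², $39,143.22):
Base rate for N-847 is 11% + $1.23/m².
Origin Eriica qualifies under the Bralia–Eriica agreement and N-847 is covered: preferential rate Free applies instead.
Duty = $39,143.22 × 0% = $0.00.
Total = $54,460.71 + $0.00 = $54,460.71.

$54,460.71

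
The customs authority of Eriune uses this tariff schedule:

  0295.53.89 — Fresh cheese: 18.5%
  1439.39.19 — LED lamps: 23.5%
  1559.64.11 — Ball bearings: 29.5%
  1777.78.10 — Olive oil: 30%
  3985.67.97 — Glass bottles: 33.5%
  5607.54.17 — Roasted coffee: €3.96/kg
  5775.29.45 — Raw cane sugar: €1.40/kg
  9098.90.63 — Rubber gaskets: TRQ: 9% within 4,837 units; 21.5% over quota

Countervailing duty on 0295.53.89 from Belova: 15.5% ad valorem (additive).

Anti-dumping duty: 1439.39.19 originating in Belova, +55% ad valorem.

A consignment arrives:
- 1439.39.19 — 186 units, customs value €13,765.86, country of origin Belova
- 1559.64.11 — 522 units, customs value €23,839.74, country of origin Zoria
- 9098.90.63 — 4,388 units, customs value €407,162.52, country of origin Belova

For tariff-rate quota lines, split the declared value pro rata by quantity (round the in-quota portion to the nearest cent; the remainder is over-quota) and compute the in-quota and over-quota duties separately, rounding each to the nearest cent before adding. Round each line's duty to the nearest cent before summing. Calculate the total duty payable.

Line 1 (1439.39.19, Belova, 186 units, €13,765.86):
Base rate for 1439.39.19 is 23.5%.
Additional duty on 1439.39.19 from Belova: +55%. Applied ad valorem rate: 23.5% + 55% = 78.5%.
Duty = €13,765.86 × 78.5% = €10,806.20.
Line 2 (1559.64.11, Zoria, 522 units, €23,839.74):
Base rate for 1559.64.11 is 29.5%.
Duty = €23,839.74 × 29.5% = €7,032.72.
Line 3 (9098.90.63, Belova, 4,388 units, €407,162.52):
Code 9098.90.63 is under a tariff-rate quota (threshold 4,837 units). Quantity 4,388 units is within the quota, so the in-quota rate 9% applies to the full value.
Duty = €407,162.52 × 9% = €36,644.63.
Total = €10,806.20 + €7,032.72 + €36,644.63 = €54,483.55.

€54,483.55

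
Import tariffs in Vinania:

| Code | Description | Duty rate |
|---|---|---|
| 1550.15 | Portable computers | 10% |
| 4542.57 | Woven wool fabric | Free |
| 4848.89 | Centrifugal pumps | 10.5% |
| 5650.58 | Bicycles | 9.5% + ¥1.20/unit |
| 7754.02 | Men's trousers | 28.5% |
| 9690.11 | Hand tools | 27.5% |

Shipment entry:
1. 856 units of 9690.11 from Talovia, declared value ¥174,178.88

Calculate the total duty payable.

Line 1 (9690.11, Talovia, 856 units, ¥174,178.88):
Base rate for 9690.11 is 27.5%.
Duty = ¥174,178.88 × 27.5% = ¥47,899.19.

¥47,899.19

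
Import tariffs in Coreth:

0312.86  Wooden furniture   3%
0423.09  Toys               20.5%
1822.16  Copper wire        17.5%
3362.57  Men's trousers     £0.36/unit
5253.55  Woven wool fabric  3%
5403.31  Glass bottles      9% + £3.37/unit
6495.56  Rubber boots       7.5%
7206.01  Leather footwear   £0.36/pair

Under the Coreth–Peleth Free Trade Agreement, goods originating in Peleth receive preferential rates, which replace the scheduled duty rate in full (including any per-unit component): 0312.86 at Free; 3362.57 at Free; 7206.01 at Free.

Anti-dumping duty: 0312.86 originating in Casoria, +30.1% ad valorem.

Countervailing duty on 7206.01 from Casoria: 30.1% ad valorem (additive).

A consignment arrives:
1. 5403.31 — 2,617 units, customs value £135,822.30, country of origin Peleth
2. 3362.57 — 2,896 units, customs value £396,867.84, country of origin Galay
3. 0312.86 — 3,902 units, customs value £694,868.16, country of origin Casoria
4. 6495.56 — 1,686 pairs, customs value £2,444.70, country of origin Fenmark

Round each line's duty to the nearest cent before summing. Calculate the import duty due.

£252,270.57

Line 1 (5403.31, Peleth, 2,617 units, £135,822.30):
Base rate for 5403.31 is 9% + £3.37/unit.
Origin Peleth is the FTA partner but 5403.31 is not on the preference list; base rate stands.
Duty = £135,822.30 × 9% + 2,617 × £3.37 = £21,043.30.
Line 2 (3362.57, Galay, 2,896 units, £396,867.84):
Base rate for 3362.57 is £0.36/unit.
3362.57 has an FTA preferential rate, but origin Galay is not Peleth; base rate stands.
Duty = 2,896 × £0.36 = £1,042.56.
Line 3 (0312.86, Casoria, 3,902 units, £694,868.16):
Base rate for 0312.86 is 3%.
0312.86 has an FTA preferential rate, but origin Casoria is not Peleth; base rate stands.
Additional duty on 0312.86 from Casoria: +30.1%. Applied ad valorem rate: 3% + 30.1% = 33.1%.
Duty = £694,868.16 × 33.1% = £230,001.36.
Line 4 (6495.56, Fenmark, 1,686 pairs, £2,444.70):
Base rate for 6495.56 is 7.5%.
Duty = £2,444.70 × 7.5% = £183.35.
Total = £21,043.30 + £1,042.56 + £230,001.36 + £183.35 = £252,270.57.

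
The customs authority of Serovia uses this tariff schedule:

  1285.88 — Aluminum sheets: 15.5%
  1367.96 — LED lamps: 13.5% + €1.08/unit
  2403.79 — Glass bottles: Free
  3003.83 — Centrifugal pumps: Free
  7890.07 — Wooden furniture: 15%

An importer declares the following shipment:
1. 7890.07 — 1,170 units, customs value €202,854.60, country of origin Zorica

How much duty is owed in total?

Line 1 (7890.07, Zorica, 1,170 units, €202,854.60):
Base rate for 7890.07 is 15%.
Duty = €202,854.60 × 15% = €30,428.19.

€30,428.19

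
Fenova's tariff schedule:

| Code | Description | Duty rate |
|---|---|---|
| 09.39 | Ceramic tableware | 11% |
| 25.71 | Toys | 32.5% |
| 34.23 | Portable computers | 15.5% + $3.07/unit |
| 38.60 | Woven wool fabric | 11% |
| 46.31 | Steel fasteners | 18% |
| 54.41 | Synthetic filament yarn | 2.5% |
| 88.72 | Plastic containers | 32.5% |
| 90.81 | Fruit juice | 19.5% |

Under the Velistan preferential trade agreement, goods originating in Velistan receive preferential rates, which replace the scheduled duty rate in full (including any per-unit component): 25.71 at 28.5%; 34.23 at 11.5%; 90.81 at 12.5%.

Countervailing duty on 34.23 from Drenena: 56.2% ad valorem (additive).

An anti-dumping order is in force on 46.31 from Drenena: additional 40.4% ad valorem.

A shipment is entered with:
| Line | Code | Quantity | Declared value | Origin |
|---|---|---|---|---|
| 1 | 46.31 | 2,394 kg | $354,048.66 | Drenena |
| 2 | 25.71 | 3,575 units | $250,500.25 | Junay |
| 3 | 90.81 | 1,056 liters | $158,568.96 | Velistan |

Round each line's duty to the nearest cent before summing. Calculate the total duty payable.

$307,998.12

Line 1 (46.31, Drenena, 2,394 kg, $354,048.66):
Base rate for 46.31 is 18%.
Additional duty on 46.31 from Drenena: +40.4%. Applied ad valorem rate: 18% + 40.4% = 58.4%.
Duty = $354,048.66 × 58.4% = $206,764.42.
Line 2 (25.71, Junay, 3,575 units, $250,500.25):
Base rate for 25.71 is 32.5%.
25.71 has an FTA preferential rate, but origin Junay is not Velistan; base rate stands.
Duty = $250,500.25 × 32.5% = $81,412.58.
Line 3 (90.81, Velistan, 1,056 liters, $158,568.96):
Base rate for 90.81 is 19.5%.
Origin Velistan qualifies under the Fenova–Velistan agreement and 90.81 is covered: preferential rate 12.5% applies instead.
Duty = $158,568.96 × 12.5% = $19,821.12.
Total = $206,764.42 + $81,412.58 + $19,821.12 = $307,998.12.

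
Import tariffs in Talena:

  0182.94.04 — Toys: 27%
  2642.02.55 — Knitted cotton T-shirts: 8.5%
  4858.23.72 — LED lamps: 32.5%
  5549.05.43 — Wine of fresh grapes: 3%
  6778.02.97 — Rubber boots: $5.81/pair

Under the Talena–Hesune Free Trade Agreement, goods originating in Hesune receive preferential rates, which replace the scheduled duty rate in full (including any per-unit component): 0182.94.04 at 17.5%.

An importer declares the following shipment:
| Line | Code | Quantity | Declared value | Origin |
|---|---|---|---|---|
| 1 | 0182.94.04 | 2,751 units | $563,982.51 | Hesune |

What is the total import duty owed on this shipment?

Line 1 (0182.94.04, Hesune, 2,751 units, $563,982.51):
Base rate for 0182.94.04 is 27%.
Origin Hesune qualifies under the Talena–Hesune agreement and 0182.94.04 is covered: preferential rate 17.5% applies instead.
Duty = $563,982.51 × 17.5% = $98,696.94.

$98,696.94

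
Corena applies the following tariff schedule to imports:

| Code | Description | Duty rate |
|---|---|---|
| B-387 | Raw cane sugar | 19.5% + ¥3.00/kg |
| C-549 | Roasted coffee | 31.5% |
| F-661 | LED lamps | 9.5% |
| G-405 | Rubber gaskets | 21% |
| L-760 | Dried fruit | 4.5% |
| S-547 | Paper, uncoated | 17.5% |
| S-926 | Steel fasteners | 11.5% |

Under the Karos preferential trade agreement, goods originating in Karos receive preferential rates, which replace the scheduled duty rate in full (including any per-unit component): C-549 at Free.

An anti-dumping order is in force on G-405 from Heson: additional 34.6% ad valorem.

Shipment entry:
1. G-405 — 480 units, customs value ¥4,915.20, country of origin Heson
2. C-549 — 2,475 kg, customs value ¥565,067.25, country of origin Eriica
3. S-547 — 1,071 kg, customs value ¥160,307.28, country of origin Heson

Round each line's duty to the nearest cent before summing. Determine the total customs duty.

¥208,782.80

Line 1 (G-405, Heson, 480 units, ¥4,915.20):
Base rate for G-405 is 21%.
Additional duty on G-405 from Heson: +34.6%. Applied ad valorem rate: 21% + 34.6% = 55.6%.
Duty = ¥4,915.20 × 55.6% = ¥2,732.85.
Line 2 (C-549, Eriica, 2,475 kg, ¥565,067.25):
Base rate for C-549 is 31.5%.
C-549 has an FTA preferential rate, but origin Eriica is not Karos; base rate stands.
Duty = ¥565,067.25 × 31.5% = ¥177,996.18.
Line 3 (S-547, Heson, 1,071 kg, ¥160,307.28):
Base rate for S-547 is 17.5%.
Duty = ¥160,307.28 × 17.5% = ¥28,053.77.
Total = ¥2,732.85 + ¥177,996.18 + ¥28,053.77 = ¥208,782.80.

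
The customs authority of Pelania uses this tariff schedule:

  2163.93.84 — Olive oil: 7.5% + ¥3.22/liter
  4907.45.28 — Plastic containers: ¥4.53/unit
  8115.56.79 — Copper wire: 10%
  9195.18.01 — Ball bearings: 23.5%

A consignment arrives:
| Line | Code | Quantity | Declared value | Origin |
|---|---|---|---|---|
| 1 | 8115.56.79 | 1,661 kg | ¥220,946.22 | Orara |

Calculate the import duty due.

¥22,094.62

Line 1 (8115.56.79, Orara, 1,661 kg, ¥220,946.22):
Base rate for 8115.56.79 is 10%.
Duty = ¥220,946.22 × 10% = ¥22,094.62.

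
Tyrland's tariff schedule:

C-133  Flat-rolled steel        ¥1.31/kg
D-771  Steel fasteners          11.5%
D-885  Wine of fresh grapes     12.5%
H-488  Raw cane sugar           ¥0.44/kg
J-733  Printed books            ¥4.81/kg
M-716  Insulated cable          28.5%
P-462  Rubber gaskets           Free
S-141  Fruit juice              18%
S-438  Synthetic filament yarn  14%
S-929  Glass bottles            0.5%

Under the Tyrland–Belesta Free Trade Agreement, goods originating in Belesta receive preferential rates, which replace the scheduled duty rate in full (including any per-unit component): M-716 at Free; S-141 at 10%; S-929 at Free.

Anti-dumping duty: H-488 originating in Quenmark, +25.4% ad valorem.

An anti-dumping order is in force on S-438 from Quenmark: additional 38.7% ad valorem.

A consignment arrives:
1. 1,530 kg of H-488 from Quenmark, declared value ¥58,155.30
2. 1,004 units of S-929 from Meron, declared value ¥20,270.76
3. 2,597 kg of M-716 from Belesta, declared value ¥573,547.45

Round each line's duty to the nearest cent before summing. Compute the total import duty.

¥15,546.00

Line 1 (H-488, Quenmark, 1,530 kg, ¥58,155.30):
Base rate for H-488 is ¥0.44/kg.
Additional duty on H-488 from Quenmark: +25.4% ad valorem. Applied ad valorem rate = 25.4%.
Duty = ¥58,155.30 × 25.4% + 1,530 × ¥0.44 = ¥15,444.65.
Line 2 (S-929, Meron, 1,004 units, ¥20,270.76):
Base rate for S-929 is 0.5%.
S-929 has an FTA preferential rate, but origin Meron is not Belesta; base rate stands.
Duty = ¥20,270.76 × 0.5% = ¥101.35.
Line 3 (M-716, Belesta, 2,597 kg, ¥573,547.45):
Base rate for M-716 is 28.5%.
Origin Belesta qualifies under the Tyrland–Belesta agreement and M-716 is covered: preferential rate Free applies instead.
Duty = ¥573,547.45 × 0% = ¥0.00.
Total = ¥15,444.65 + ¥101.35 + ¥0.00 = ¥15,546.00.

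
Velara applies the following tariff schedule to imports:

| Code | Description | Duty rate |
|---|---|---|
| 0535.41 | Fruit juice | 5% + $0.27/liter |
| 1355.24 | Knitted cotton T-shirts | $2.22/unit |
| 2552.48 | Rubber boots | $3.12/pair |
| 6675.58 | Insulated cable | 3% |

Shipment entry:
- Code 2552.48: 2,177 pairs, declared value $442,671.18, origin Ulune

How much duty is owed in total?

$6,792.24

Line 1 (2552.48, Ulune, 2,177 pairs, $442,671.18):
Base rate for 2552.48 is $3.12/pair.
Duty = 2,177 × $3.12 = $6,792.24.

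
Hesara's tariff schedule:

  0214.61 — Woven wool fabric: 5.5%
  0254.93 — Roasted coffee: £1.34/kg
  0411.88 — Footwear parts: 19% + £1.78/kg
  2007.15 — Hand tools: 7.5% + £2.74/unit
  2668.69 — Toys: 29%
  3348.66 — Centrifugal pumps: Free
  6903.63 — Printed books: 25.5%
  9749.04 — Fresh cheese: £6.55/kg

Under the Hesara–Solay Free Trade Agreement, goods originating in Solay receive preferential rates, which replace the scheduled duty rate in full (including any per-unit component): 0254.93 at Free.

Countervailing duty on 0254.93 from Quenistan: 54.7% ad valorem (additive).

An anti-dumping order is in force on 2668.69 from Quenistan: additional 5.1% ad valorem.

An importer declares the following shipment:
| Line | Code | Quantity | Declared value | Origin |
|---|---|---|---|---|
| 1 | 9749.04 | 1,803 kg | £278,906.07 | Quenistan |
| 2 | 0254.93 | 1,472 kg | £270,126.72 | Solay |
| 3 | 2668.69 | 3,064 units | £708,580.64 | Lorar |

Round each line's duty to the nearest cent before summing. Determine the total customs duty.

Line 1 (9749.04, Quenistan, 1,803 kg, £278,906.07):
Base rate for 9749.04 is £6.55/kg.
Duty = 1,803 × £6.55 = £11,809.65.
Line 2 (0254.93, Solay, 1,472 kg, £270,126.72):
Base rate for 0254.93 is £1.34/kg.
Origin Solay qualifies under the Hesara–Solay agreement and 0254.93 is covered: preferential rate Free applies instead.
The additional-duty order on 0254.93 targets Quenistan, not Solay; it does not apply.
Duty = £270,126.72 × 0% = £0.00.
Line 3 (2668.69, Lorar, 3,064 units, £708,580.64):
Base rate for 2668.69 is 29%.
The additional-duty order on 2668.69 targets Quenistan, not Lorar; it does not apply.
Duty = £708,580.64 × 29% = £205,488.39.
Total = £11,809.65 + £0.00 + £205,488.39 = £217,298.04.

£217,298.04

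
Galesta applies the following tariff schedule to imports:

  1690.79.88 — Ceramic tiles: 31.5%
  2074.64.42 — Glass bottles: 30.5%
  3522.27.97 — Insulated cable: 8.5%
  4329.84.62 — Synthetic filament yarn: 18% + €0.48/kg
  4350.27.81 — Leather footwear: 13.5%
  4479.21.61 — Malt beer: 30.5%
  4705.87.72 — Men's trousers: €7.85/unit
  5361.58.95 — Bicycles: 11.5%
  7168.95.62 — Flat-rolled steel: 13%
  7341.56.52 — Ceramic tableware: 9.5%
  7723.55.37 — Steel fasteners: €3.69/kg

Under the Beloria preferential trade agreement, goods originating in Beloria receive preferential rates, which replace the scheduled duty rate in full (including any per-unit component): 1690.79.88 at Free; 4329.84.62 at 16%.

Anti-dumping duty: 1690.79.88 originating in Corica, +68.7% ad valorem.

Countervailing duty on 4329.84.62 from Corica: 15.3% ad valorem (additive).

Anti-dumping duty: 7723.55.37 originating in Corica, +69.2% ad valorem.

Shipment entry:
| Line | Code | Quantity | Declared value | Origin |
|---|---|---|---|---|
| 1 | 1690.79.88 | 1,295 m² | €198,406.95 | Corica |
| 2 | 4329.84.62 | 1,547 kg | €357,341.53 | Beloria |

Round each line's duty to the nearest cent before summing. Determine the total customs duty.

Line 1 (1690.79.88, Corica, 1,295 m², €198,406.95):
Base rate for 1690.79.88 is 31.5%.
1690.79.88 has an FTA preferential rate, but origin Corica is not Beloria; base rate stands.
Additional duty on 1690.79.88 from Corica: +68.7%. Applied ad valorem rate: 31.5% + 68.7% = 100.2%.
Duty = €198,406.95 × 100.2% = €198,803.76.
Line 2 (4329.84.62, Beloria, 1,547 kg, €357,341.53):
Base rate for 4329.84.62 is 18% + €0.48/kg.
Origin Beloria qualifies under the Galesta–Beloria agreement and 4329.84.62 is covered: preferential rate 16% applies instead.
The additional-duty order on 4329.84.62 targets Corica, not Beloria; it does not apply.
Duty = €357,341.53 × 16% = €57,174.64.
Total = €198,803.76 + €57,174.64 = €255,978.40.

€255,978.40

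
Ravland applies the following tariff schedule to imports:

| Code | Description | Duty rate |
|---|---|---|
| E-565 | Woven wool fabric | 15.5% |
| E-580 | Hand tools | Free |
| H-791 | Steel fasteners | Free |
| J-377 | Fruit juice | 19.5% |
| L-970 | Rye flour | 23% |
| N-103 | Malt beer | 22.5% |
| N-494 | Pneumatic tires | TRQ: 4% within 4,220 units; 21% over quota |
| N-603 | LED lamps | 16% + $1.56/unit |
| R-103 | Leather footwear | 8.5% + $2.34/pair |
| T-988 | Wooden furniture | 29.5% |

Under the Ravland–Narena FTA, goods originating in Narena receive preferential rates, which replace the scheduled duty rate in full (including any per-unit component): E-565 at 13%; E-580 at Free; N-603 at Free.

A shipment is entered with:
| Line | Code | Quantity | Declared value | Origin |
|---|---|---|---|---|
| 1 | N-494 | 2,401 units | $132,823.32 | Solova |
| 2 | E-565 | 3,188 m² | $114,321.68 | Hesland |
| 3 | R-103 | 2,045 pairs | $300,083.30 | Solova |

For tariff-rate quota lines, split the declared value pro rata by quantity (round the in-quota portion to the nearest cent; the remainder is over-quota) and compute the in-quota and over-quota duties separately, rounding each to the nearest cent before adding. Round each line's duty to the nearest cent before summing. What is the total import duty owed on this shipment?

$53,325.17

Line 1 (N-494, Solova, 2,401 units, $132,823.32):
Code N-494 is under a tariff-rate quota (threshold 4,220 units). Quantity 2,401 units is within the quota, so the in-quota rate 4% applies to the full value.
Duty = $132,823.32 × 4% = $5,312.93.
Line 2 (E-565, Hesland, 3,188 m², $114,321.68):
Base rate for E-565 is 15.5%.
E-565 has an FTA preferential rate, but origin Hesland is not Narena; base rate stands.
Duty = $114,321.68 × 15.5% = $17,719.86.
Line 3 (R-103, Solova, 2,045 pairs, $300,083.30):
Base rate for R-103 is 8.5% + $2.34/pair.
Duty = $300,083.30 × 8.5% + 2,045 × $2.34 = $30,292.38.
Total = $5,312.93 + $17,719.86 + $30,292.38 = $53,325.17.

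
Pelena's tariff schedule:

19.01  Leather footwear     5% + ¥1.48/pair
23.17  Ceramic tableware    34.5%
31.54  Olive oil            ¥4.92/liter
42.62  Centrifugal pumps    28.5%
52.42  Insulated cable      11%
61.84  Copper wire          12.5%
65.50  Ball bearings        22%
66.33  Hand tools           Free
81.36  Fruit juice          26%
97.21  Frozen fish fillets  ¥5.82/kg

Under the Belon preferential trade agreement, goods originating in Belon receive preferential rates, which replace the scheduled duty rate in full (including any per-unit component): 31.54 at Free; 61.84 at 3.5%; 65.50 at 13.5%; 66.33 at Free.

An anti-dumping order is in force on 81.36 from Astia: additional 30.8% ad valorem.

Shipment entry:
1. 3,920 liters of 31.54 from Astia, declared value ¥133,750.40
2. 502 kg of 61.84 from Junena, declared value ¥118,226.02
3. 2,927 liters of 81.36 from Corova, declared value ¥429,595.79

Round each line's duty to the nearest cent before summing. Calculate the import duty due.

Line 1 (31.54, Astia, 3,920 liters, ¥133,750.40):
Base rate for 31.54 is ¥4.92/liter.
31.54 has an FTA preferential rate, but origin Astia is not Belon; base rate stands.
Duty = 3,920 × ¥4.92 = ¥19,286.40.
Line 2 (61.84, Junena, 502 kg, ¥118,226.02):
Base rate for 61.84 is 12.5%.
61.84 has an FTA preferential rate, but origin Junena is not Belon; base rate stands.
Duty = ¥118,226.02 × 12.5% = ¥14,778.25.
Line 3 (81.36, Corova, 2,927 liters, ¥429,595.79):
Base rate for 81.36 is 26%.
The additional-duty order on 81.36 targets Astia, not Corova; it does not apply.
Duty = ¥429,595.79 × 26% = ¥111,694.91.
Total = ¥19,286.40 + ¥14,778.25 + ¥111,694.91 = ¥145,759.56.

¥145,759.56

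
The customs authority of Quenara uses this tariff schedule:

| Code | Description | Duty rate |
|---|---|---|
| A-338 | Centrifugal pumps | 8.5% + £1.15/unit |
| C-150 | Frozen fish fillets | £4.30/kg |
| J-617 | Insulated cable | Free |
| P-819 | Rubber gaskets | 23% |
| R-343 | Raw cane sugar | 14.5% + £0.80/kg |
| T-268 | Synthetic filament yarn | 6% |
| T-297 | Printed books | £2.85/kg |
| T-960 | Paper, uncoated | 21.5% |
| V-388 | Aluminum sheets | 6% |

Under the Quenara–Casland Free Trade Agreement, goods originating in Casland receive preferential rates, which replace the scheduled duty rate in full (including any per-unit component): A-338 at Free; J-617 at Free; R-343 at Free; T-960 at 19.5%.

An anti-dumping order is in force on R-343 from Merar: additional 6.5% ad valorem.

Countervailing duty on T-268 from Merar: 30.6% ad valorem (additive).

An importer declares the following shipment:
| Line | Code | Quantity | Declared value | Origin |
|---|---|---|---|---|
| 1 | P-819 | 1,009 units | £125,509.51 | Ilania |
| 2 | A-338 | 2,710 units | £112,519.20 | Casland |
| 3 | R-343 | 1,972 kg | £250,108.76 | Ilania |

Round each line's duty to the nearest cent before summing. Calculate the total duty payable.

Line 1 (P-819, Ilania, 1,009 units, £125,509.51):
Base rate for P-819 is 23%.
Duty = £125,509.51 × 23% = £28,867.19.
Line 2 (A-338, Casland, 2,710 units, £112,519.20):
Base rate for A-338 is 8.5% + £1.15/unit.
Origin Casland qualifies under the Quenara–Casland agreement and A-338 is covered: preferential rate Free applies instead.
Duty = £112,519.20 × 0% = £0.00.
Line 3 (R-343, Ilania, 1,972 kg, £250,108.76):
Base rate for R-343 is 14.5% + £0.80/kg.
R-343 has an FTA preferential rate, but origin Ilania is not Casland; base rate stands.
The additional-duty order on R-343 targets Merar, not Ilania; it does not apply.
Duty = £250,108.76 × 14.5% + 1,972 × £0.80 = £37,843.37.
Total = £28,867.19 + £0.00 + £37,843.37 = £66,710.56.

£66,710.56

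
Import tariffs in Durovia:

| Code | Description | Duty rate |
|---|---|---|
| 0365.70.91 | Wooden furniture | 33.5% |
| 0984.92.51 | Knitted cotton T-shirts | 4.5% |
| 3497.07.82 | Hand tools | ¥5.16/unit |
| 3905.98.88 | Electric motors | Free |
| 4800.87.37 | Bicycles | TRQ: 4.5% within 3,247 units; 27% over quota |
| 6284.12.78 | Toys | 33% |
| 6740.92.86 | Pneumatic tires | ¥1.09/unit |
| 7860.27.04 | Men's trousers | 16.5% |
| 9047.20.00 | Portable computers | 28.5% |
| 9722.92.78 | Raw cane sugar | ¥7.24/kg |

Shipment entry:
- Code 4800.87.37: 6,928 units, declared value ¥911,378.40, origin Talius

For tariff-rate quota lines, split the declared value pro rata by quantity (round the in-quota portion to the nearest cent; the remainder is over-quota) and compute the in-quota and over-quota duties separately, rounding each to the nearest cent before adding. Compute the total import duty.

¥149,965.03

Line 1 (4800.87.37, Talius, 6,928 units, ¥911,378.40):
Code 4800.87.37 is under a tariff-rate quota (threshold 3,247 units). In-quota: 3,247 units at 4.5%; over-quota: 3,681 units at 27%.
Pro-rata value split: in-quota = ¥911,378.40 × 3,247/6,928 = ¥427,142.85; over-quota = ¥911,378.40 − ¥427,142.85 = ¥484,235.55.
In-quota duty = ¥427,142.85 × 4.5% = ¥19,221.43. Over-quota duty = ¥484,235.55 × 27% = ¥130,743.60.
Line duty = ¥19,221.43 + ¥130,743.60 = ¥149,965.03.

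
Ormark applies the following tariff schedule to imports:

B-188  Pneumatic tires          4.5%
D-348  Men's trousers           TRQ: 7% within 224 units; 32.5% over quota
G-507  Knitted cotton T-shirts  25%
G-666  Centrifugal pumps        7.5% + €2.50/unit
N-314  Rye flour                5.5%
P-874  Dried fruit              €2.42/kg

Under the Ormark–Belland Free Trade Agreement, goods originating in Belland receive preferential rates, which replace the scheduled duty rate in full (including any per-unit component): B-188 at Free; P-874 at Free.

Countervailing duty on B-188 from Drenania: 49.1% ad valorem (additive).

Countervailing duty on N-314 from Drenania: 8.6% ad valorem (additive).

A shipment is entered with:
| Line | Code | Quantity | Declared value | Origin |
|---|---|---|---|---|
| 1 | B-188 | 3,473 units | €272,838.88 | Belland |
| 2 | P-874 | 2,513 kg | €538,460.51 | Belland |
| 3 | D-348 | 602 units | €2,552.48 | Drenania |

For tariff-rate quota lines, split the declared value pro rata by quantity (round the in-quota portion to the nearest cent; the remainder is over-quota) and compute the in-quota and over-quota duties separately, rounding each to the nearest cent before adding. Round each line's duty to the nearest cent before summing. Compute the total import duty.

Line 1 (B-188, Belland, 3,473 units, €272,838.88):
Base rate for B-188 is 4.5%.
Origin Belland qualifies under the Ormark–Belland agreement and B-188 is covered: preferential rate Free applies instead.
The additional-duty order on B-188 targets Drenania, not Belland; it does not apply.
Duty = €272,838.88 × 0% = €0.00.
Line 2 (P-874, Belland, 2,513 kg, €538,460.51):
Base rate for P-874 is €2.42/kg.
Origin Belland qualifies under the Ormark–Belland agreement and P-874 is covered: preferential rate Free applies instead.
Duty = €538,460.51 × 0% = €0.00.
Line 3 (D-348, Drenania, 602 units, €2,552.48):
Code D-348 is under a tariff-rate quota (threshold 224 units). In-quota: 224 units at 7%; over-quota: 378 units at 32.5%.
Pro-rata value split: in-quota = €2,552.48 × 224/602 = €949.76; over-quota = €2,552.48 − €949.76 = €1,602.72.
In-quota duty = €949.76 × 7% = €66.48. Over-quota duty = €1,602.72 × 32.5% = €520.88.
Line duty = €66.48 + €520.88 = €587.36.
Total = €0.00 + €0.00 + €587.36 = €587.36.

€587.36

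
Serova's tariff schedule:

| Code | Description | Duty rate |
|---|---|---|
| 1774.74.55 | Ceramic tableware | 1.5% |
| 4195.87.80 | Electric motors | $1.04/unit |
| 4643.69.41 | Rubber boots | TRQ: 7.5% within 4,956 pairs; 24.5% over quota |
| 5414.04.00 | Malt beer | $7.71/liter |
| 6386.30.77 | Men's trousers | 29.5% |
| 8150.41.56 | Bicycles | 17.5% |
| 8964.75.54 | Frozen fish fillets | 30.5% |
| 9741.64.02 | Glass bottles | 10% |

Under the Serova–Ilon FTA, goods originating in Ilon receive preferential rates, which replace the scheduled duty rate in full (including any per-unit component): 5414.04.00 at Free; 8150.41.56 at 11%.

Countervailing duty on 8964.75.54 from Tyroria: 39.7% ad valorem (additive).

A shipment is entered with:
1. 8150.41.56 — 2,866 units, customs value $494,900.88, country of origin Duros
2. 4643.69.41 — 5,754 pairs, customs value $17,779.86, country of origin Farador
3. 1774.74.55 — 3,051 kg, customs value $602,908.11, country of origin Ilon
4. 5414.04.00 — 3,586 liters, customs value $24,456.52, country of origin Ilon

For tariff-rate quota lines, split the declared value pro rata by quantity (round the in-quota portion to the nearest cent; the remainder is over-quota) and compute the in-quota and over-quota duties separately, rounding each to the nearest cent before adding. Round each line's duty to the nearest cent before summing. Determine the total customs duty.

Line 1 (8150.41.56, Duros, 2,866 units, $494,900.88):
Base rate for 8150.41.56 is 17.5%.
8150.41.56 has an FTA preferential rate, but origin Duros is not Ilon; base rate stands.
Duty = $494,900.88 × 17.5% = $86,607.65.
Line 2 (4643.69.41, Farador, 5,754 pairs, $17,779.86):
Code 4643.69.41 is under a tariff-rate quota (threshold 4,956 pairs). In-quota: 4,956 pairs at 7.5%; over-quota: 798 pairs at 24.5%.
Pro-rata value split: in-quota = $17,779.86 × 4,956/5,754 = $15,314.04; over-quota = $17,779.86 − $15,314.04 = $2,465.82.
In-quota duty = $15,314.04 × 7.5% = $1,148.55. Over-quota duty = $2,465.82 × 24.5% = $604.13.
Line duty = $1,148.55 + $604.13 = $1,752.68.
Line 3 (1774.74.55, Ilon, 3,051 kg, $602,908.11):
Base rate for 1774.74.55 is 1.5%.
Origin Ilon is the FTA partner but 1774.74.55 is not on the preference list; base rate stands.
Duty = $602,908.11 × 1.5% = $9,043.62.
Line 4 (5414.04.00, Ilon, 3,586 liters, $24,456.52):
Base rate for 5414.04.00 is $7.71/liter.
Origin Ilon qualifies under the Serova–Ilon agreement and 5414.04.00 is covered: preferential rate Free applies instead.
Duty = $24,456.52 × 0% = $0.00.
Total = $86,607.65 + $1,752.68 + $9,043.62 + $0.00 = $97,403.95.

$97,403.95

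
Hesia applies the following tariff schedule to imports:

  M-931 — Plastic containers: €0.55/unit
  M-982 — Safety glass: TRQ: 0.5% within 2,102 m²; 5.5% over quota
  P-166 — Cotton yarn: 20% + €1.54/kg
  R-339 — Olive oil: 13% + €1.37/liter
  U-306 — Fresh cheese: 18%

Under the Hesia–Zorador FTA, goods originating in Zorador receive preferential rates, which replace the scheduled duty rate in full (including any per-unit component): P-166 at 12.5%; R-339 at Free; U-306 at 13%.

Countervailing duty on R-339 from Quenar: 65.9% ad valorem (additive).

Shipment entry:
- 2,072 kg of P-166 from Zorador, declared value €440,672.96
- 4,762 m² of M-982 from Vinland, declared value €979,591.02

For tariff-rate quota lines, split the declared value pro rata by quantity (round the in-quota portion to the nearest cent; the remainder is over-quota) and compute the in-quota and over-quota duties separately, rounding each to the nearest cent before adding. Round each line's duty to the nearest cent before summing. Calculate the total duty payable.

Line 1 (P-166, Zorador, 2,072 kg, €440,672.96):
Base rate for P-166 is 20% + €1.54/kg.
Origin Zorador qualifies under the Hesia–Zorador agreement and P-166 is covered: preferential rate 12.5% applies instead.
Duty = €440,672.96 × 12.5% = €55,084.12.
Line 2 (M-982, Vinland, 4,762 m², €979,591.02):
Code M-982 is under a tariff-rate quota (threshold 2,102 m²). In-quota: 2,102 m² at 0.5%; over-quota: 2,660 m² at 5.5%.
Pro-rata value split: in-quota = €979,591.02 × 2,102/4,762 = €432,402.42; over-quota = €979,591.02 − €432,402.42 = €547,188.60.
In-quota duty = €432,402.42 × 0.5% = €2,162.01. Over-quota duty = €547,188.60 × 5.5% = €30,095.37.
Line duty = €2,162.01 + €30,095.37 = €32,257.38.
Total = €55,084.12 + €32,257.38 = €87,341.50.

€87,341.50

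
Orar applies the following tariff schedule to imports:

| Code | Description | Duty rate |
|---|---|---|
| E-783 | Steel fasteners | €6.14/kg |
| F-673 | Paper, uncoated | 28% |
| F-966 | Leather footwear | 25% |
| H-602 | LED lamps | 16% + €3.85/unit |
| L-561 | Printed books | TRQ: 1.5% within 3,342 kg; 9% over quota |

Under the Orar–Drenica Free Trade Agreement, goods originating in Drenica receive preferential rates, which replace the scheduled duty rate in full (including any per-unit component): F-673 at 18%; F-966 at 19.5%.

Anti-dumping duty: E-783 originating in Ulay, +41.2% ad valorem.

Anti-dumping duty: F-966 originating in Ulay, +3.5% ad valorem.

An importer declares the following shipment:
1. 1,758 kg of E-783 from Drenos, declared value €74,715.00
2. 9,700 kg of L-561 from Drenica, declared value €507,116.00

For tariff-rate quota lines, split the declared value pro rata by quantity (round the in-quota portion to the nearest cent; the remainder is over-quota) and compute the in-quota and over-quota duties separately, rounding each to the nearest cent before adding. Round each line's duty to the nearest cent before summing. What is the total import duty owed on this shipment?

€43,330.58

Line 1 (E-783, Drenos, 1,758 kg, €74,715.00):
Base rate for E-783 is €6.14/kg.
The additional-duty order on E-783 targets Ulay, not Drenos; it does not apply.
Duty = 1,758 × €6.14 = €10,794.12.
Line 2 (L-561, Drenica, 9,700 kg, €507,116.00):
Code L-561 is under a tariff-rate quota (threshold 3,342 kg). In-quota: 3,342 kg at 1.5%; over-quota: 6,358 kg at 9%.
Pro-rata value split: in-quota = €507,116.00 × 3,342/9,700 = €174,719.76; over-quota = €507,116.00 − €174,719.76 = €332,396.24.
In-quota duty = €174,719.76 × 1.5% = €2,620.80. Over-quota duty = €332,396.24 × 9% = €29,915.66.
Line duty = €2,620.80 + €29,915.66 = €32,536.46.
Total = €10,794.12 + €32,536.46 = €43,330.58.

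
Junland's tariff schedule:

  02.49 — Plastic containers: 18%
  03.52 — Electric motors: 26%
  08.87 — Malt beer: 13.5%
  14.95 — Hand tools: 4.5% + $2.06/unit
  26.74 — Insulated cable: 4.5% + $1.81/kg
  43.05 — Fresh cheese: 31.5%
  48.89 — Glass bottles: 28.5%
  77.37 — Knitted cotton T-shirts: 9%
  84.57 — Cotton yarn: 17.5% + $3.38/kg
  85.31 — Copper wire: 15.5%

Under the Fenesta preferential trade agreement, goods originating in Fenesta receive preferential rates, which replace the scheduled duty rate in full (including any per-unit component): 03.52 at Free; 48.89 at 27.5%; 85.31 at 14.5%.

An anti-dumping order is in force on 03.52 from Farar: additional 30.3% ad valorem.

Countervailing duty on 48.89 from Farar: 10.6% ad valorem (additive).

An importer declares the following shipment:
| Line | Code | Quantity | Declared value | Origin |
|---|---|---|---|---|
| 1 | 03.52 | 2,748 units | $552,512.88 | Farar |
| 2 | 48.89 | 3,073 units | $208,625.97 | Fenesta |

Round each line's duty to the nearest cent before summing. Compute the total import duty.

$368,436.89

Line 1 (03.52, Farar, 2,748 units, $552,512.88):
Base rate for 03.52 is 26%.
03.52 has an FTA preferential rate, but origin Farar is not Fenesta; base rate stands.
Additional duty on 03.52 from Farar: +30.3%. Applied ad valorem rate: 26% + 30.3% = 56.3%.
Duty = $552,512.88 × 56.3% = $311,064.75.
Line 2 (48.89, Fenesta, 3,073 units, $208,625.97):
Base rate for 48.89 is 28.5%.
Origin Fenesta qualifies under the Junland–Fenesta agreement and 48.89 is covered: preferential rate 27.5% applies instead.
The additional-duty order on 48.89 targets Farar, not Fenesta; it does not apply.
Duty = $208,625.97 × 27.5% = $57,372.14.
Total = $311,064.75 + $57,372.14 = $368,436.89.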